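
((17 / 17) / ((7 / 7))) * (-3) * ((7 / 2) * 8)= -84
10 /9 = 1.11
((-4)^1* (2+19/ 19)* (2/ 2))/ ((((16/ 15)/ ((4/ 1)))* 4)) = -45/ 4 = -11.25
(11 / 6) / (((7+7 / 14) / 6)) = 22 / 15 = 1.47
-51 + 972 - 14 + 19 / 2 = 1833 / 2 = 916.50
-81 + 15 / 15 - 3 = -83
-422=-422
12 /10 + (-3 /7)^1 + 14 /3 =571 /105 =5.44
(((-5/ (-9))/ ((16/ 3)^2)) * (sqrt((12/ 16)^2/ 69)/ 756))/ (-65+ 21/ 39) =-65 * sqrt(69)/ 14920851456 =-0.00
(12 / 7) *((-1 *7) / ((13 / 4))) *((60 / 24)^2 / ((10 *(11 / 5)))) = -150 / 143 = -1.05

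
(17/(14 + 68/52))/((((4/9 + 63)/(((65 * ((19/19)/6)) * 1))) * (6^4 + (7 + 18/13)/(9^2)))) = 45379035/310161036626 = 0.00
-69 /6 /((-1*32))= 23 /64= 0.36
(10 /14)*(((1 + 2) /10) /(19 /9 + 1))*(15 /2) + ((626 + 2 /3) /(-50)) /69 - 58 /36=-345179 /270480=-1.28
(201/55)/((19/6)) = 1206/1045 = 1.15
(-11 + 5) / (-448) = 3 / 224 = 0.01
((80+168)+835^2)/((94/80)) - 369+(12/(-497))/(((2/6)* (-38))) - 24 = 263275080753/443821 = 593201.04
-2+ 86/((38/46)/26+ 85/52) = 98870/1993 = 49.61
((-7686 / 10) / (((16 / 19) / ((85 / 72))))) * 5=-689605 / 128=-5387.54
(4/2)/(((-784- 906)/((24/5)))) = -24/4225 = -0.01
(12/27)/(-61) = -4/549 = -0.01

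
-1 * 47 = -47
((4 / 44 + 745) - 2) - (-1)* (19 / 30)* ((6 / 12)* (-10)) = 48835 / 66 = 739.92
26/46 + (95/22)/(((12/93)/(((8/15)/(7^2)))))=34568/37191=0.93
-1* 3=-3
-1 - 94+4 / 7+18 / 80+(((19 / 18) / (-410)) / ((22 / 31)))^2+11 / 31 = -536841610756823 / 5720287003200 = -93.85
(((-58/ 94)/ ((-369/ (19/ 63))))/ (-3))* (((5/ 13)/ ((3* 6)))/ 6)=-2755/ 4602069108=-0.00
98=98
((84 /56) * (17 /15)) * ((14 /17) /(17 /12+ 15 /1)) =84 /985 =0.09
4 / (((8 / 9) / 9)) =81 / 2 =40.50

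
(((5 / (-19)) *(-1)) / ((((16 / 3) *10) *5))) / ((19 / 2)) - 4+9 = 144403 / 28880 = 5.00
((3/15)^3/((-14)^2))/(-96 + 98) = 1/49000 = 0.00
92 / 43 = 2.14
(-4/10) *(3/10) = -3/25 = -0.12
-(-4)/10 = 2/5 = 0.40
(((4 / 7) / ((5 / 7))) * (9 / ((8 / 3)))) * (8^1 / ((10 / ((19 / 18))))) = 57 / 25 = 2.28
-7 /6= -1.17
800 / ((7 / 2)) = 1600 / 7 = 228.57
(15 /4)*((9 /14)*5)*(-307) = -207225 /56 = -3700.45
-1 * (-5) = 5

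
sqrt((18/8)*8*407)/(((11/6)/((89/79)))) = 52.60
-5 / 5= -1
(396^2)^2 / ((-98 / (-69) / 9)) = 7635585564288 / 49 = 155828276822.20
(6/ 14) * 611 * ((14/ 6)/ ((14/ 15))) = 9165/ 14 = 654.64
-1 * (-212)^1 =212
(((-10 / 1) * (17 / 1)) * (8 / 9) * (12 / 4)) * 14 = -19040 / 3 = -6346.67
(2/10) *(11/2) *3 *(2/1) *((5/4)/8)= 33/32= 1.03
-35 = -35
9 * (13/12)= 39/4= 9.75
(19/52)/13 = 19/676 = 0.03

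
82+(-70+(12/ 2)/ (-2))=9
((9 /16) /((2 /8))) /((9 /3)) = 3 /4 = 0.75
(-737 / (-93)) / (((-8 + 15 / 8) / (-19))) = 112024 / 4557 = 24.58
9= 9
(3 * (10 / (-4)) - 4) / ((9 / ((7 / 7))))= -23 / 18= -1.28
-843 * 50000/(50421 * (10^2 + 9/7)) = -14050000/1702309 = -8.25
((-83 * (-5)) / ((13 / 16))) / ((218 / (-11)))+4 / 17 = -615172 / 24089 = -25.54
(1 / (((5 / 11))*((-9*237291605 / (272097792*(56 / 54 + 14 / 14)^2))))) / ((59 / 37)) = -0.73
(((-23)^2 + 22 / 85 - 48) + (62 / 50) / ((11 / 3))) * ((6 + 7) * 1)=29269058 / 4675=6260.76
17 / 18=0.94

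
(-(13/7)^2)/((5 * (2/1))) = -169/490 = -0.34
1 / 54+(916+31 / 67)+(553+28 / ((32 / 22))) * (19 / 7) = 2469.73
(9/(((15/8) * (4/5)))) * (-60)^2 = 21600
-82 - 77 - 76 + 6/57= -4463/19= -234.89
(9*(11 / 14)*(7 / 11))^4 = 6561 / 16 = 410.06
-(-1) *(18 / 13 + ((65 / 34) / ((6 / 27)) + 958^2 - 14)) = 811299829 / 884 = 917759.99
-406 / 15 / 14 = -29 / 15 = -1.93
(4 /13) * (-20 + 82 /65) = -4872 /845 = -5.77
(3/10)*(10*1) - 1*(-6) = 9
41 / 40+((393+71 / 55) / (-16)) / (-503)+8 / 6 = 199796 / 82995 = 2.41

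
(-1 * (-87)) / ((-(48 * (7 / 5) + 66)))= -145 / 222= -0.65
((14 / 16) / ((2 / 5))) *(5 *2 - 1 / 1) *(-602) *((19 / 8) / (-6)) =600495 / 128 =4691.37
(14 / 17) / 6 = 7 / 51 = 0.14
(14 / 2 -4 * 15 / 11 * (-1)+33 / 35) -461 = -172327 / 385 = -447.60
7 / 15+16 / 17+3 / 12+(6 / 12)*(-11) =-3919 / 1020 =-3.84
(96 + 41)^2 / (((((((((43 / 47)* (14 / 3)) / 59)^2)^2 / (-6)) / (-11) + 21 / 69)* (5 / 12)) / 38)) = 5624257.24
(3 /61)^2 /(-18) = -1 /7442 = -0.00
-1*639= -639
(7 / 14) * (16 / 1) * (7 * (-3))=-168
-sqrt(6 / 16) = -sqrt(6) / 4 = -0.61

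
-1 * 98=-98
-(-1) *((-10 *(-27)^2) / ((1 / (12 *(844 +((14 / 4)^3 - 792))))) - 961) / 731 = -8300626 / 731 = -11355.17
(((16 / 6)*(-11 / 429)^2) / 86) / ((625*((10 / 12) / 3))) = 8 / 68128125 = 0.00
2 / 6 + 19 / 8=2.71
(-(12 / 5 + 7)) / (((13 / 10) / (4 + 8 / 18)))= -3760 / 117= -32.14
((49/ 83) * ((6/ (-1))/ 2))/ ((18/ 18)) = -147/ 83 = -1.77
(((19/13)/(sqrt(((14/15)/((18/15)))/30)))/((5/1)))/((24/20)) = 19 * sqrt(210)/182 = 1.51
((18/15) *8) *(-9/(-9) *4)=192/5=38.40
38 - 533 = -495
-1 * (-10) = 10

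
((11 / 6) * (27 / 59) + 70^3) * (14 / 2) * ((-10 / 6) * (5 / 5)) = -1416593465 / 354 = -4001676.45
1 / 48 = 0.02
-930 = -930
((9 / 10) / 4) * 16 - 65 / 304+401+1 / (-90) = 5531851 / 13680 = 404.38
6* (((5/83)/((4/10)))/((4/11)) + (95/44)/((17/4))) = 343515/62084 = 5.53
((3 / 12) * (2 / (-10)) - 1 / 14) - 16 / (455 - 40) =-0.16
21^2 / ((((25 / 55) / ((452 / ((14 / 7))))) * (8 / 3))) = 1644489 / 20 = 82224.45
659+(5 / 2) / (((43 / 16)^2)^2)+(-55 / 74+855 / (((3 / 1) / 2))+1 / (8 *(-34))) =42261923260099 / 34406813264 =1228.30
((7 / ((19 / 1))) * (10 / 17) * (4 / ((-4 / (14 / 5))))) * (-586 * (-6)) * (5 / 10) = -344568 / 323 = -1066.77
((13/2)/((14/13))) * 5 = 845/28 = 30.18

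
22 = 22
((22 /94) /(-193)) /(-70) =11 /634970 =0.00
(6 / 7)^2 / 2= 0.37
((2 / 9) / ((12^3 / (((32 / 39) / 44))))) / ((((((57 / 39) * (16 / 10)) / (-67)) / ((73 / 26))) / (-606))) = 2469955 / 21127392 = 0.12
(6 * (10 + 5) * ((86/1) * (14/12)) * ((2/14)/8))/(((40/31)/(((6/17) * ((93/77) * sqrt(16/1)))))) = 1115721/5236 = 213.09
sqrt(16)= 4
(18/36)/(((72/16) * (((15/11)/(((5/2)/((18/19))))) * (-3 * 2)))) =-209/5832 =-0.04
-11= -11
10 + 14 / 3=44 / 3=14.67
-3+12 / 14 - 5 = -50 / 7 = -7.14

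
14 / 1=14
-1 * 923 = -923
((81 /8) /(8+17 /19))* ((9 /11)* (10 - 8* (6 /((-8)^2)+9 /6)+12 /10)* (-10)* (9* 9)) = 34779861 /29744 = 1169.31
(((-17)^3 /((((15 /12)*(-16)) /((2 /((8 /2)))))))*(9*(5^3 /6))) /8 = 2878.71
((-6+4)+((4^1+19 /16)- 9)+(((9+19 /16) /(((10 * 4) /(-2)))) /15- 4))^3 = -105575672020447 /110592000000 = -954.64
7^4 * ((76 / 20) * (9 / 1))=410571 / 5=82114.20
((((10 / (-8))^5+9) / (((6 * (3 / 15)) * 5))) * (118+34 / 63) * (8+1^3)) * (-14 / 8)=-11371897 / 6144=-1850.89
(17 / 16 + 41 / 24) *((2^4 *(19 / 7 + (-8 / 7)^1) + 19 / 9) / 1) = 32623 / 432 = 75.52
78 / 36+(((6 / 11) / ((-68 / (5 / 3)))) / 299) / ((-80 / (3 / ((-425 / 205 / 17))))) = 58149151 / 26838240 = 2.17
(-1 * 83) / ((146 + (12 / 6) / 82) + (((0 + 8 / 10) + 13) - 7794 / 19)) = 323285 / 975254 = 0.33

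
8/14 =4/7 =0.57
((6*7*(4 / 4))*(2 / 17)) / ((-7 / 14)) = -168 / 17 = -9.88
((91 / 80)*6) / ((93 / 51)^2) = 78897 / 38440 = 2.05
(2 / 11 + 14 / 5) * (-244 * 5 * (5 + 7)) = -43653.82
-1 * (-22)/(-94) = -0.23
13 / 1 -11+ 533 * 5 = 2667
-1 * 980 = -980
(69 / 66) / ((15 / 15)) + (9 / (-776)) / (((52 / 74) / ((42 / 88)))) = 921103 / 887744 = 1.04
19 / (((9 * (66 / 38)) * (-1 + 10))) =361 / 2673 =0.14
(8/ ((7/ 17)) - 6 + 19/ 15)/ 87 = 1543/ 9135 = 0.17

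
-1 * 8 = -8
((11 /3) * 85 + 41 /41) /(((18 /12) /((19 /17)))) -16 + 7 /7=33349 /153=217.97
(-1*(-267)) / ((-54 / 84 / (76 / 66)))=-478.26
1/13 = 0.08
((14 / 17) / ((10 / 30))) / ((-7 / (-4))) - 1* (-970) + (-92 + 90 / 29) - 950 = -33270 / 493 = -67.48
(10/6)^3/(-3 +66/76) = -2.17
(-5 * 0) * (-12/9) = 0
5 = 5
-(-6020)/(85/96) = 6799.06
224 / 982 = 112 / 491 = 0.23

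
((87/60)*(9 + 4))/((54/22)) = 4147/540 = 7.68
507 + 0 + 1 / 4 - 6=2005 / 4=501.25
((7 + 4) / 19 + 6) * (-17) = -111.84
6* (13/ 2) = 39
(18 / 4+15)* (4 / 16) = 39 / 8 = 4.88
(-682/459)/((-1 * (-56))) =-341/12852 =-0.03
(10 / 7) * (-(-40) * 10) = 4000 / 7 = 571.43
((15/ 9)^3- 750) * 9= -20125/ 3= -6708.33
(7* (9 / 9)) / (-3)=-7 / 3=-2.33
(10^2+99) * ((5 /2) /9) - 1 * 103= -859 /18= -47.72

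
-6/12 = -1/2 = -0.50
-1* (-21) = 21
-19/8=-2.38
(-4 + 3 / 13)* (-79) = 3871 / 13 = 297.77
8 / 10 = 4 / 5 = 0.80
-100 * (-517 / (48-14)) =25850 / 17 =1520.59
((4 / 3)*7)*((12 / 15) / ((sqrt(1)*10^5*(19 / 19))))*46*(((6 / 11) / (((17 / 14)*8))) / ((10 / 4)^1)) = 1127 / 14609375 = 0.00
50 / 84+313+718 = 43327 / 42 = 1031.60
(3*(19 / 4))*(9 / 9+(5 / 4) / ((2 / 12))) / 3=323 / 8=40.38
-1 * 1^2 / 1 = -1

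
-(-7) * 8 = 56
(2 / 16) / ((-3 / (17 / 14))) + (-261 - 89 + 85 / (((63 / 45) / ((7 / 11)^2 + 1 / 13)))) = -169548341 / 528528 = -320.79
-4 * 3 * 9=-108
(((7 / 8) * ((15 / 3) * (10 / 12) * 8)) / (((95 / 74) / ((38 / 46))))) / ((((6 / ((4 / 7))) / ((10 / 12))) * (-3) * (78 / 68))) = -31450 / 72657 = -0.43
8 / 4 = 2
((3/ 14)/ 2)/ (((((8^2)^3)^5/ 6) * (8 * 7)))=9/ 970544990799738135520913391616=0.00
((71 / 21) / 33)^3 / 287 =357911 / 95517203859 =0.00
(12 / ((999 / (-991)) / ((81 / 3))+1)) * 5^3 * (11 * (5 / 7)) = 13626250 / 1113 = 12242.81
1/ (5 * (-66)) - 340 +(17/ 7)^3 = -36863653/ 113190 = -325.68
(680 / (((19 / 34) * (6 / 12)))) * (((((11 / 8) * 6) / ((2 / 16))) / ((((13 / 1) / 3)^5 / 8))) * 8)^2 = 48716736964853760 / 2619311345131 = 18599.06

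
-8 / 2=-4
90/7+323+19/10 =23643/70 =337.76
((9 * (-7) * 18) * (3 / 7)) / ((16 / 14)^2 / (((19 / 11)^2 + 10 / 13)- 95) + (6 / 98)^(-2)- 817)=427258881 / 483731372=0.88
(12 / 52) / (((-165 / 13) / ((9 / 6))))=-0.03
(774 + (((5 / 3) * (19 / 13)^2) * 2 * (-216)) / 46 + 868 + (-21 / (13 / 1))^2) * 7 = 11278.22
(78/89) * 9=702/89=7.89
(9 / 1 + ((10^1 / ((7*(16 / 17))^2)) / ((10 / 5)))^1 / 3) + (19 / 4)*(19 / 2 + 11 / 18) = 6442543 / 112896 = 57.07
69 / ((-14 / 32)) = -1104 / 7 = -157.71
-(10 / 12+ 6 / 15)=-37 / 30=-1.23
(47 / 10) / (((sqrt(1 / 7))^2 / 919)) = 302351 / 10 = 30235.10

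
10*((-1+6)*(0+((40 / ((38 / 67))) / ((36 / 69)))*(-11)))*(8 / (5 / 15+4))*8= -271216000 / 247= -1098040.49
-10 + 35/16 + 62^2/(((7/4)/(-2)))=-492907/112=-4400.96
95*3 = 285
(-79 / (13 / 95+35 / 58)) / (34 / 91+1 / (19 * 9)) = -1354709538 / 4817299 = -281.22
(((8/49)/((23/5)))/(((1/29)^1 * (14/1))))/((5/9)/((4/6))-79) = -3480/3699941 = -0.00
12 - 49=-37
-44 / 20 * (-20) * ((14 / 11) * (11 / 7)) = 88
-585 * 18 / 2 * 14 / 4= -36855 / 2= -18427.50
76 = 76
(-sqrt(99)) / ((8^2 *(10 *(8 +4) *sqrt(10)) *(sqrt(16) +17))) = -sqrt(110) / 537600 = -0.00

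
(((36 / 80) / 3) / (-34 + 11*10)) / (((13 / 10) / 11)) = 33 / 1976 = 0.02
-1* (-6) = 6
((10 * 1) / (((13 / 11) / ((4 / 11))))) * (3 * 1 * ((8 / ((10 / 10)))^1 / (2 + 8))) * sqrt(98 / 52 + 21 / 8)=24 * sqrt(12194) / 169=15.68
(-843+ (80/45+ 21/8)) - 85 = -923.60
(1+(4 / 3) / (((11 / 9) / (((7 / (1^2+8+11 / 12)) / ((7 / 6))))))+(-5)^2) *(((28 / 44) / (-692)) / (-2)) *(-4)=-17449 / 355861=-0.05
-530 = -530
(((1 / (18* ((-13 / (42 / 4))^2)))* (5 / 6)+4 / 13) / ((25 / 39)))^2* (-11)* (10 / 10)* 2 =-6.11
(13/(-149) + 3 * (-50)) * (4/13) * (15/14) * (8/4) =-1341780/13559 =-98.96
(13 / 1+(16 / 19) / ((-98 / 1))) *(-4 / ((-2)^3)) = 12095 / 1862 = 6.50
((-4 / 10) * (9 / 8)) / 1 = -9 / 20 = -0.45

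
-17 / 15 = -1.13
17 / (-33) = -17 / 33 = -0.52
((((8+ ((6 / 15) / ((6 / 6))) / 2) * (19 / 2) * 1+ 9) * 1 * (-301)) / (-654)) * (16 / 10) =523138 / 8175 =63.99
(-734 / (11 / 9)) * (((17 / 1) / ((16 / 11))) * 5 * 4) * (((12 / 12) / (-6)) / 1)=23396.25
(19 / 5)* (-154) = -2926 / 5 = -585.20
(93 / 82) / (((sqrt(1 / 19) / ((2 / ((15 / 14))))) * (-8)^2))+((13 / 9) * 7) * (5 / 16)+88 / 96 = 217 * sqrt(19) / 6560+587 / 144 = 4.22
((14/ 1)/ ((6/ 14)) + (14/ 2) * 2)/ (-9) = -140/ 27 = -5.19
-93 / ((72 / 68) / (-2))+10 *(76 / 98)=26963 / 147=183.42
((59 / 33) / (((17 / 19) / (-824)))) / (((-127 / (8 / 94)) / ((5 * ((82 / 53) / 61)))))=1514874560 / 10826052897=0.14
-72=-72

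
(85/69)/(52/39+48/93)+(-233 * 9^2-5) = -74678733/3956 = -18877.33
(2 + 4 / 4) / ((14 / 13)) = 39 / 14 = 2.79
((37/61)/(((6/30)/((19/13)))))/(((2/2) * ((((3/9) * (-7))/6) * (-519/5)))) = 105450/960323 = 0.11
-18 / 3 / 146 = -3 / 73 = -0.04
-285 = -285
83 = 83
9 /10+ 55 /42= 2.21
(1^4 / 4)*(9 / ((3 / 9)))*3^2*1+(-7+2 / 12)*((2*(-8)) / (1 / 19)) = 25657 / 12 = 2138.08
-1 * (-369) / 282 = 123 / 94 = 1.31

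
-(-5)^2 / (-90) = 5 / 18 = 0.28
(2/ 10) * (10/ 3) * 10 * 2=40/ 3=13.33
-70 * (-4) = 280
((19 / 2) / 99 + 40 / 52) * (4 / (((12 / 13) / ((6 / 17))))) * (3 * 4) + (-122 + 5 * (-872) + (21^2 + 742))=-108343 / 33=-3283.12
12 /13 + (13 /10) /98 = 11929 /12740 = 0.94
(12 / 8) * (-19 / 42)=-19 / 28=-0.68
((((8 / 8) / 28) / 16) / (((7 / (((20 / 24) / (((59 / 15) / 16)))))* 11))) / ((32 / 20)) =125 / 2035264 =0.00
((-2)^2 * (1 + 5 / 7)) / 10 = 24 / 35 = 0.69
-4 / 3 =-1.33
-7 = -7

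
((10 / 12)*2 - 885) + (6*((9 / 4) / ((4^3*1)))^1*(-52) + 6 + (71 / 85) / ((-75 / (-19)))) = -181170457 / 204000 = -888.09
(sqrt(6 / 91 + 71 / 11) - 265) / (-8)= 32.81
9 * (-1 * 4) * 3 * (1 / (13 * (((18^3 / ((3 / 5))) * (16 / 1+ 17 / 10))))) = -1 / 20709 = -0.00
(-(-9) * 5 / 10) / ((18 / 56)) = 14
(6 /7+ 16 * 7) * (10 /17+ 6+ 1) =101910 /119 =856.39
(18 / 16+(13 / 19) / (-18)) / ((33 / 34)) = 25279 / 22572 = 1.12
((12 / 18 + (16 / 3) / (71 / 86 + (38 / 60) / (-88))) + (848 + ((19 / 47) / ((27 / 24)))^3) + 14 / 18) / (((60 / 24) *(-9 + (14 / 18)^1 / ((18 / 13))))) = -24076232444446036 / 593340974416035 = -40.58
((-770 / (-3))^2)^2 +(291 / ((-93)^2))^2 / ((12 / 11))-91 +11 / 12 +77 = 649291429589972489 / 149610402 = 4339881591.86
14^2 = 196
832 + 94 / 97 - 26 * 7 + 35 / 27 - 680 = -27.73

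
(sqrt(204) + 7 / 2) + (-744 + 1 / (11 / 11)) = -1479 / 2 + 2 * sqrt(51) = -725.22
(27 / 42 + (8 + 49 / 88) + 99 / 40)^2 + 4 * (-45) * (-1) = 316.30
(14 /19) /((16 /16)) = 14 /19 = 0.74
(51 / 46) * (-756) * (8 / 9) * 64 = -47682.78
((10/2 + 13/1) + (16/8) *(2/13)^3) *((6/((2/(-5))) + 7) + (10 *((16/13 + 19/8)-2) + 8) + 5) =21660195/57122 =379.19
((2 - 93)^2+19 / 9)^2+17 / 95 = 68609929.86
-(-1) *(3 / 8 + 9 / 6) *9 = 135 / 8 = 16.88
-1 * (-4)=4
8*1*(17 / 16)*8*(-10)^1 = -680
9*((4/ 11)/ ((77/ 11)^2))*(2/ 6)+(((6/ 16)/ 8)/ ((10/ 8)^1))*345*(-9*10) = -5020689/ 4312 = -1164.35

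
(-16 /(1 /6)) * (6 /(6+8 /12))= -432 /5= -86.40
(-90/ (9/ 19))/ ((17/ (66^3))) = -54624240/ 17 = -3213190.59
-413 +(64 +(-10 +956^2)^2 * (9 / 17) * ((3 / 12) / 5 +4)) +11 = 152226268647271 / 85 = 1790897278203.19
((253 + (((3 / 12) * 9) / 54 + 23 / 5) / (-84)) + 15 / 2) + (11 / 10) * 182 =4643299 / 10080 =460.64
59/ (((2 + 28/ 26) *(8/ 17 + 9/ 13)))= 169507/ 10280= 16.49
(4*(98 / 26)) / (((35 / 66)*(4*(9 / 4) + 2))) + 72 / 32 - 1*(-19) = 6197 / 260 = 23.83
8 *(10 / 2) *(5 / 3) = 200 / 3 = 66.67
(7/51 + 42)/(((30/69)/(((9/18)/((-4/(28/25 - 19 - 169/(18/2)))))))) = 50959237/114750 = 444.09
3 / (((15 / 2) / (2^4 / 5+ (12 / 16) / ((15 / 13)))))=77 / 50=1.54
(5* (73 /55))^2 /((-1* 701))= -5329 /84821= -0.06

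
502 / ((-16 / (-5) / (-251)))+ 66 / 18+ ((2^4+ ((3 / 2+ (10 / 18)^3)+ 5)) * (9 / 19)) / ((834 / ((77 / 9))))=-1819252468433 / 46206936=-39371.85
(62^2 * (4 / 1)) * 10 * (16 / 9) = 2460160 / 9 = 273351.11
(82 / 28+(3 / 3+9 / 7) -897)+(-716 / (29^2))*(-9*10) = -815.16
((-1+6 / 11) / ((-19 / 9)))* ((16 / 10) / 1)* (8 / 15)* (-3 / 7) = -576 / 7315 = -0.08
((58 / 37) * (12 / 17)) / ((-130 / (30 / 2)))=-1044 / 8177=-0.13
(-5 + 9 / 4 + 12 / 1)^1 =37 / 4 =9.25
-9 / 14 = -0.64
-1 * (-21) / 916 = 21 / 916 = 0.02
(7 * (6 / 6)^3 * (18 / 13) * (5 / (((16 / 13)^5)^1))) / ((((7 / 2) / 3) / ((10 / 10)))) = 3855735 / 262144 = 14.71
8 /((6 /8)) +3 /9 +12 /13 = 11.92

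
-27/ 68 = -0.40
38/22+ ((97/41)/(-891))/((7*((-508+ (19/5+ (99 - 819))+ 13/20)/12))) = 3602897561/2085883569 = 1.73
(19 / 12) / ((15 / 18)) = 19 / 10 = 1.90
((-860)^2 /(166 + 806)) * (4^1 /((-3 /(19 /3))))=-14052400 /2187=-6425.42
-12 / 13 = -0.92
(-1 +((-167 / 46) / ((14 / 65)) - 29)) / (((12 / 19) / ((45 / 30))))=-573325 / 5152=-111.28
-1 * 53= -53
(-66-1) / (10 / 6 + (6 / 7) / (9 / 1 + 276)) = -133665 / 3331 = -40.13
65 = 65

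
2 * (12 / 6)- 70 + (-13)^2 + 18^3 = 5935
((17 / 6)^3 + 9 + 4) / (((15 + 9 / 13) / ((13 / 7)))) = 186407 / 44064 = 4.23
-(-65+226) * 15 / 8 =-2415 / 8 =-301.88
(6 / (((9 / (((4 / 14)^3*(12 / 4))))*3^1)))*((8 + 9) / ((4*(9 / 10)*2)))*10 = 3400 / 9261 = 0.37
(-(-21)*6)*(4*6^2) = 18144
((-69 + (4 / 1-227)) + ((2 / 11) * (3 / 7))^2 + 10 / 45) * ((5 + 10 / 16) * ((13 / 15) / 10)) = -20239999 / 142296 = -142.24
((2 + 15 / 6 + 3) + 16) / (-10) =-47 / 20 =-2.35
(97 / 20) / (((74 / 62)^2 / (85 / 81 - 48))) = -354504251 / 2217780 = -159.85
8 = 8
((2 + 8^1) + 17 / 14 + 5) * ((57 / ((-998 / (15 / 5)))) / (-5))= 38817 / 69860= 0.56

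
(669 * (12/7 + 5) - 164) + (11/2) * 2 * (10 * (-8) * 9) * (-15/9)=122695/7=17527.86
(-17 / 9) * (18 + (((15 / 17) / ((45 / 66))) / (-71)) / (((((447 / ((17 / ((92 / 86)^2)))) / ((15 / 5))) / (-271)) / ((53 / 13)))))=-49490285165 / 1309532094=-37.79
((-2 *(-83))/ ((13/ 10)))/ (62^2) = 415/ 12493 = 0.03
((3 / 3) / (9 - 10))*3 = -3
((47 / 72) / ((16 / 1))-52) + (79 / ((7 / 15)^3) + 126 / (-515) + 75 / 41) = 6065224305059 / 8343296640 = 726.96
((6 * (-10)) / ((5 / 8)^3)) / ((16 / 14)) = -5376 / 25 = -215.04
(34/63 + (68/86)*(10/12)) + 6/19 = 77947/51471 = 1.51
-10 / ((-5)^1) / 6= 1 / 3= 0.33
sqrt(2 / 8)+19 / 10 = 2.40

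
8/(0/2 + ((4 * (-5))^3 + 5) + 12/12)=-4/3997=-0.00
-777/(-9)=259/3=86.33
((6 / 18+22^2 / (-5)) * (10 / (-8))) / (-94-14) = -1447 / 1296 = -1.12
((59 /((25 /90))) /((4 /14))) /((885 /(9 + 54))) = 1323 /25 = 52.92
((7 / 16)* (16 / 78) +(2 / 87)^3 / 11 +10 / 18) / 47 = 121530595 / 8851597326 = 0.01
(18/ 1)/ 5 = 18/ 5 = 3.60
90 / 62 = 45 / 31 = 1.45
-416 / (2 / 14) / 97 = -2912 / 97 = -30.02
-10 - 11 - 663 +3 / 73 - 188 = -63653 / 73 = -871.96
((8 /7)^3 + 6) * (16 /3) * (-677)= -27838240 /1029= -27053.68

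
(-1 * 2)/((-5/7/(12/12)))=14/5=2.80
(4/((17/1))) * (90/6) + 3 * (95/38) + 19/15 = 6271/510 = 12.30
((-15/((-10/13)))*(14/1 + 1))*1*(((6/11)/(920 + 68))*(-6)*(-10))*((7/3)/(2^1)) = 4725/418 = 11.30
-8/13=-0.62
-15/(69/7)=-35/23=-1.52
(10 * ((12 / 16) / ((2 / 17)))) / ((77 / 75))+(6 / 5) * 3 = 101169 / 1540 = 65.69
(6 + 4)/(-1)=-10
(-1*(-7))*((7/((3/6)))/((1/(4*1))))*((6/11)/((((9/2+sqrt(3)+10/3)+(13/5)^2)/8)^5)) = 6.04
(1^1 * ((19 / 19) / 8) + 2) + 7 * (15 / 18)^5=38399 / 7776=4.94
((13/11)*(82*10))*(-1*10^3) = -10660000/11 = -969090.91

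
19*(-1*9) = -171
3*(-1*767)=-2301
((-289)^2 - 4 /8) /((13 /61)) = 10189501 /26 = 391903.88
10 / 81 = 0.12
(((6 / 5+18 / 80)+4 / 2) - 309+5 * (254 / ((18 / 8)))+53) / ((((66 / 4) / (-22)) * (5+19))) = -112273 / 6480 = -17.33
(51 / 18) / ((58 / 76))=323 / 87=3.71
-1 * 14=-14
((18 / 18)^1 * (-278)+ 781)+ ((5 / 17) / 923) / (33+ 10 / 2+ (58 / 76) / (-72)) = 503.00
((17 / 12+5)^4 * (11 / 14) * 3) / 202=55240493 / 2792448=19.78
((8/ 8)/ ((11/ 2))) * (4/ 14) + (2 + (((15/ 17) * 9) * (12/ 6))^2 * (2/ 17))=12002854/ 378301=31.73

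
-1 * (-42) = 42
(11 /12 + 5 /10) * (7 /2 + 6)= 323 /24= 13.46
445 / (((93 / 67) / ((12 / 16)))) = 29815 / 124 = 240.44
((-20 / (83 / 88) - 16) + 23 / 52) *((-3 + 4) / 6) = -52889 / 8632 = -6.13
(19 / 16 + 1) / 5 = 7 / 16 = 0.44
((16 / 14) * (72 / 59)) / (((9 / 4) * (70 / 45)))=1152 / 2891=0.40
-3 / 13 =-0.23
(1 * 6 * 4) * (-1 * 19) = -456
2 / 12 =1 / 6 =0.17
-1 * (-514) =514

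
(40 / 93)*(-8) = -320 / 93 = -3.44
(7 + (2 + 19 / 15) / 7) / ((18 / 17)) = 952 / 135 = 7.05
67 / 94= 0.71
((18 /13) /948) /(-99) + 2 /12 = 5648 /33891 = 0.17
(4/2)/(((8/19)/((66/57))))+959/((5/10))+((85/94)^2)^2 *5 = 150438065581/78074896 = 1926.84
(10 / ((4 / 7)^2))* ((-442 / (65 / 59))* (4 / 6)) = -49147 / 6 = -8191.17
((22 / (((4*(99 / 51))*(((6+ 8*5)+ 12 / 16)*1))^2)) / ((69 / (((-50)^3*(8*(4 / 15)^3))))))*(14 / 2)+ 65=1443429005 / 22316877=64.68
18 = 18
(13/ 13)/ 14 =1/ 14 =0.07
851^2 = 724201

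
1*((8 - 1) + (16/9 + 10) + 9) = 250/9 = 27.78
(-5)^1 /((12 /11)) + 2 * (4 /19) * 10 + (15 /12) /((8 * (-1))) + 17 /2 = 14539 /1824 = 7.97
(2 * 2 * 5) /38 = 10 /19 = 0.53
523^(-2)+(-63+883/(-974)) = -17025811631/266417246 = -63.91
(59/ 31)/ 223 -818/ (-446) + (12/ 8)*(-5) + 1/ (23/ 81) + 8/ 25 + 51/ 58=-107935357/ 115274275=-0.94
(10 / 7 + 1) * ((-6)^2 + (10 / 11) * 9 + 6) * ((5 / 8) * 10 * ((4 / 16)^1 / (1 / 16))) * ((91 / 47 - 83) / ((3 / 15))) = -1234907.43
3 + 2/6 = 10/3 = 3.33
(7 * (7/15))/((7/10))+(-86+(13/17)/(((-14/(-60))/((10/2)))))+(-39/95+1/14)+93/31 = -4224851/67830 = -62.29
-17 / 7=-2.43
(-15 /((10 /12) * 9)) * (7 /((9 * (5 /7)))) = -98 /45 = -2.18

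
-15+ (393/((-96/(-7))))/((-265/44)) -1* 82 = -101.76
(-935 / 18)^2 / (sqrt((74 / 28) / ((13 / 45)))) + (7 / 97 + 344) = 33375 / 97 + 174845 * sqrt(33670) / 35964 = 1236.16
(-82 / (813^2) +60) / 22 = 2.73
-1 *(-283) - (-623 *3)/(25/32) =66883/25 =2675.32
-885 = -885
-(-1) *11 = 11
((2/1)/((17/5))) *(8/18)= 40/153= 0.26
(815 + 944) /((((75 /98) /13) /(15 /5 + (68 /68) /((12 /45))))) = 10084347 /50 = 201686.94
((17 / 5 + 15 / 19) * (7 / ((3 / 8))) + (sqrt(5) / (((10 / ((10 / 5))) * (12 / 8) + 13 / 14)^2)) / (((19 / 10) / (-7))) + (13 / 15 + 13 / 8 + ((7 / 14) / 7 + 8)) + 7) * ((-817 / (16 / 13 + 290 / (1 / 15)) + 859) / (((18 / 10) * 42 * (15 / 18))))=707149711031 / 541676016 - 3967331795 * sqrt(5) / 5611828011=1303.90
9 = 9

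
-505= -505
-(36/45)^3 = -0.51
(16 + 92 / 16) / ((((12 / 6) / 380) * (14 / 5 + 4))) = 41325 / 68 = 607.72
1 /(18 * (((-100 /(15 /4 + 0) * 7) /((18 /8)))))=-3 /4480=-0.00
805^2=648025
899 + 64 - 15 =948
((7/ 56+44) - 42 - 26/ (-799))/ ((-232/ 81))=-0.75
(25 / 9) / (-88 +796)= 25 / 6372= 0.00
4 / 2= 2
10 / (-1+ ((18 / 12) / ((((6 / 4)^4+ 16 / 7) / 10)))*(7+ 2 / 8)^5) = 526720 / 2153617973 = 0.00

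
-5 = -5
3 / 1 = 3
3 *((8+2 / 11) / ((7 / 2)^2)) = 1080 / 539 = 2.00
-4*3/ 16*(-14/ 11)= 21/ 22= 0.95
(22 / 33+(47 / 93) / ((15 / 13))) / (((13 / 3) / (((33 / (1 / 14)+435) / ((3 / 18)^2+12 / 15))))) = 1275948 / 4619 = 276.24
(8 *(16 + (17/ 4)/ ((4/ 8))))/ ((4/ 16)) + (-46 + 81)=819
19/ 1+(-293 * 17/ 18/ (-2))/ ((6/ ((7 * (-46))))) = -799889/ 108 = -7406.38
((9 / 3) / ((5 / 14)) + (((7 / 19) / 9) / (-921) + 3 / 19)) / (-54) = -3369461 / 21261285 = -0.16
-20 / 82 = -10 / 41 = -0.24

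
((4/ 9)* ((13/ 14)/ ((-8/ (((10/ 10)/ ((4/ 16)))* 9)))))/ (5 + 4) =-13/ 63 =-0.21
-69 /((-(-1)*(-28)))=69 /28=2.46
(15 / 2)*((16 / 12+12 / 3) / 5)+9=17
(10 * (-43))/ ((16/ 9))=-1935/ 8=-241.88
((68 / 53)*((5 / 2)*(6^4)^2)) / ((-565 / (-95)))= 5425159680 / 5989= 905854.01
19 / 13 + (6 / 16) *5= 347 / 104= 3.34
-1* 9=-9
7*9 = 63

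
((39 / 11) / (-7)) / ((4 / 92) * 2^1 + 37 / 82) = -73554 / 78155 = -0.94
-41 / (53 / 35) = -1435 / 53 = -27.08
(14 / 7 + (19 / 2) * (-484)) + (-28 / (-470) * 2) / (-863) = -932091808 / 202805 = -4596.00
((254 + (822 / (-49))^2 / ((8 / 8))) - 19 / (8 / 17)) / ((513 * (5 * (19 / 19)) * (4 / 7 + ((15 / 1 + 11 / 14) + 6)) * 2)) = 9508781 / 2203006680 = 0.00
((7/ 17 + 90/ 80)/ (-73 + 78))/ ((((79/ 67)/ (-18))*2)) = -126027/ 53720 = -2.35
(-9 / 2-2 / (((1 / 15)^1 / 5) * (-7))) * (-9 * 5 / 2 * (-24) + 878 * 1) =168033 / 7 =24004.71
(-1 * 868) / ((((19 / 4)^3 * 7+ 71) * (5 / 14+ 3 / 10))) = -1944320 / 1208811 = -1.61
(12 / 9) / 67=4 / 201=0.02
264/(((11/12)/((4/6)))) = 192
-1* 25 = -25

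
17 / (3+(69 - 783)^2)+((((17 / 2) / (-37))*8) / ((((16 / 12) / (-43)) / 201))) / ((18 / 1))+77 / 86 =537547386617 / 811090209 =662.75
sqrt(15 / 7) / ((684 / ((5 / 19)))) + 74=5*sqrt(105) / 90972 + 74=74.00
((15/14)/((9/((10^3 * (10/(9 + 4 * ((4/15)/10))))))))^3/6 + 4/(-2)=122069656796530754/327851734623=372331.89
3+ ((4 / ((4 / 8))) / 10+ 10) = 69 / 5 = 13.80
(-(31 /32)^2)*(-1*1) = 961 /1024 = 0.94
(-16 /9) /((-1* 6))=0.30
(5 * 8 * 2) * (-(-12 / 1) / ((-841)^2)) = 960 / 707281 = 0.00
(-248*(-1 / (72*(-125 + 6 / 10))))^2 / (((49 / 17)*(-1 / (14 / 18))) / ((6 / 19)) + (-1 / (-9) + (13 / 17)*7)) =-0.00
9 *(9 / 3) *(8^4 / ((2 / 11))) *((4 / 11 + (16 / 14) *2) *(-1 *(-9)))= 101523456 / 7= 14503350.86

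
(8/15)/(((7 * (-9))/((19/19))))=-8/945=-0.01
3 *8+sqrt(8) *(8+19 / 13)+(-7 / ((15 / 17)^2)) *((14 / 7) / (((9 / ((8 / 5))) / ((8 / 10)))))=1085528 / 50625+246 *sqrt(2) / 13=48.20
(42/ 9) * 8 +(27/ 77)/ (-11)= 37.30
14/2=7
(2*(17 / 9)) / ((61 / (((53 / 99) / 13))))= 1802 / 706563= 0.00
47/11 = 4.27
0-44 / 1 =-44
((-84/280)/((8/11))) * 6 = -99/40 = -2.48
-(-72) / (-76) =-18 / 19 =-0.95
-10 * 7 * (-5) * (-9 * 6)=-18900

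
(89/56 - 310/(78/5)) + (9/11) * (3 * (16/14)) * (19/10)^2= -4898347/600600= -8.16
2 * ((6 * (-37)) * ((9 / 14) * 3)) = -5994 / 7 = -856.29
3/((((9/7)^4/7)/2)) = 33614/2187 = 15.37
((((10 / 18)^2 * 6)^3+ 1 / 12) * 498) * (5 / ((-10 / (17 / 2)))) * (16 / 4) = -54470.17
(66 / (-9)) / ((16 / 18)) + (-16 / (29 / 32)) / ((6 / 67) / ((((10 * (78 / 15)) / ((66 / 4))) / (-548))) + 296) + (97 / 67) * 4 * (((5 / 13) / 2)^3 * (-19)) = -9.10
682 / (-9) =-682 / 9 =-75.78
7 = 7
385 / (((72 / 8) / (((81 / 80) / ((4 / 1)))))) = 693 / 64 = 10.83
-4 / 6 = -2 / 3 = -0.67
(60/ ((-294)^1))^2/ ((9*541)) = 100/ 11690469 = 0.00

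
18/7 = 2.57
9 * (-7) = -63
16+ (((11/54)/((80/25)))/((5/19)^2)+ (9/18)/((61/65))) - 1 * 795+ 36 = -195412729/263520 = -741.55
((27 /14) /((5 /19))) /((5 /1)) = 513 /350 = 1.47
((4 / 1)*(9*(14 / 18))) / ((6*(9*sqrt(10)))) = 7*sqrt(10) / 135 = 0.16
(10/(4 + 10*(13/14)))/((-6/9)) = -35/31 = -1.13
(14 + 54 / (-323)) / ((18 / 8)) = 17872 / 2907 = 6.15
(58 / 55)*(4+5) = 522 / 55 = 9.49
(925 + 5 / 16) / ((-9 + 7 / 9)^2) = 1199205 / 87616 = 13.69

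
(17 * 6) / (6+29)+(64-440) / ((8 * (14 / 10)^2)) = -5161 / 245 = -21.07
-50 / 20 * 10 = -25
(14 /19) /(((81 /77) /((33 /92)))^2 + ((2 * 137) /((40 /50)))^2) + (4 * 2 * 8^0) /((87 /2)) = 3529150848536 /19189102385793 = 0.18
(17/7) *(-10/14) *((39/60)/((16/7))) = -221/448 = -0.49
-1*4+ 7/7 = -3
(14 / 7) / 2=1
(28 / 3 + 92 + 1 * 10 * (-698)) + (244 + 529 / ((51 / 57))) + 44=-305971 / 51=-5999.43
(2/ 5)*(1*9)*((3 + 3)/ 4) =27/ 5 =5.40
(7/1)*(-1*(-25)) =175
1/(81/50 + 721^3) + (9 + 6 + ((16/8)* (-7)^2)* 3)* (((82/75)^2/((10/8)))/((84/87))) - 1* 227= 97219132609955653/1229830096096875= 79.05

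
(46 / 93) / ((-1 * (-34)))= 23 / 1581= 0.01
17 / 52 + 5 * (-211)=-54843 / 52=-1054.67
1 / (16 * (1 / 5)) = 5 / 16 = 0.31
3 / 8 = 0.38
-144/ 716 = -36/ 179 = -0.20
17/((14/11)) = 187/14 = 13.36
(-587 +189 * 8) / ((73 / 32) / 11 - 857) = -325600 / 301591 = -1.08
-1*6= -6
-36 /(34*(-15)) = 6 /85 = 0.07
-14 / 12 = -7 / 6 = -1.17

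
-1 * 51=-51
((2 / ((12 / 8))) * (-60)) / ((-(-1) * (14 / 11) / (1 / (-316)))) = 110 / 553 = 0.20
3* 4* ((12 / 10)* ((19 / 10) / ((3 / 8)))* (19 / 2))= 17328 / 25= 693.12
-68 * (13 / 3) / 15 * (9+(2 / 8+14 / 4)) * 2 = -500.93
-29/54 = -0.54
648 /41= 15.80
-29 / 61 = -0.48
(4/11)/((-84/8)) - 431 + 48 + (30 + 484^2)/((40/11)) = 295890743/4620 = 64045.62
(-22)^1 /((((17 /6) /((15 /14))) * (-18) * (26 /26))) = 55 /119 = 0.46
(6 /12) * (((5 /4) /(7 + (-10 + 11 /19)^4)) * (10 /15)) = 651605 /12330455136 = 0.00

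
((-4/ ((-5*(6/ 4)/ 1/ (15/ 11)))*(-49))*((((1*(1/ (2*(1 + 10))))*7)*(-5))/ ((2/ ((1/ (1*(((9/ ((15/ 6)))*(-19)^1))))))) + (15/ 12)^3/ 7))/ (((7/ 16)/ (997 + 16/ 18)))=-4399342850/ 186219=-23624.56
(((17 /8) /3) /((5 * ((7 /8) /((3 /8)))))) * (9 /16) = 153 /4480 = 0.03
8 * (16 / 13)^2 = 2048 / 169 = 12.12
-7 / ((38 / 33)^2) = -7623 / 1444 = -5.28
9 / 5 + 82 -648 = -2821 / 5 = -564.20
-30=-30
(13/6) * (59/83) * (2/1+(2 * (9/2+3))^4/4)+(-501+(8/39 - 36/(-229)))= 37548147589/1976728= 18995.10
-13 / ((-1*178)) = 0.07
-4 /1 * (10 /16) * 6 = -15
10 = 10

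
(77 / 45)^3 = 456533 / 91125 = 5.01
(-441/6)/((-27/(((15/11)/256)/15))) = 49/50688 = 0.00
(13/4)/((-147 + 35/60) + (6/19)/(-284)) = -52611/2370211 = -0.02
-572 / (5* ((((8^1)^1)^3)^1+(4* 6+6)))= -286 / 1355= -0.21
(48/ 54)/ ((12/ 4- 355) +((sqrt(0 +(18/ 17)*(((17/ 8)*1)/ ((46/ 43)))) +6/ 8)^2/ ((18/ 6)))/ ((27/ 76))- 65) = -252598880/ 117786815793- 27968*sqrt(1978)/ 117786815793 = -0.00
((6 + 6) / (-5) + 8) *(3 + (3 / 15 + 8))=1568 / 25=62.72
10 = 10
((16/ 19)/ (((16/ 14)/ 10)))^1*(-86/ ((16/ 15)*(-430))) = 1.38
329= 329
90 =90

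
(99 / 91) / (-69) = -33 / 2093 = -0.02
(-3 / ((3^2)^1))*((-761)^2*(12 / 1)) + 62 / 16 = -2316480.12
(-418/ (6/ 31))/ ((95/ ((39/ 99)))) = -403/ 45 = -8.96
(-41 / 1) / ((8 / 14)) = -287 / 4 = -71.75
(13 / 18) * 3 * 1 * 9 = 39 / 2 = 19.50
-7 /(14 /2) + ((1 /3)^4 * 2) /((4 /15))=-49 /54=-0.91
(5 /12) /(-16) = -5 /192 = -0.03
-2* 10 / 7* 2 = -40 / 7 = -5.71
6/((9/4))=8/3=2.67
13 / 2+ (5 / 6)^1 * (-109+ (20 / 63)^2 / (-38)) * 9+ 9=-802.02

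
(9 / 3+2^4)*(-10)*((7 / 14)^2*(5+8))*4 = -2470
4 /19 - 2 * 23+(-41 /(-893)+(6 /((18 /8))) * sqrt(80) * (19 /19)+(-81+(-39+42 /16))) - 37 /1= -176.27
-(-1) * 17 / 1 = 17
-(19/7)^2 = -361/49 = -7.37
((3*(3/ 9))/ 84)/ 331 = 1/ 27804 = 0.00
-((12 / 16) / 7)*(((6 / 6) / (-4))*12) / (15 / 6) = 9 / 70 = 0.13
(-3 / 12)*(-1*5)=5 / 4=1.25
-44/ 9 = -4.89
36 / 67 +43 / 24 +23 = 40729 / 1608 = 25.33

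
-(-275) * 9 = 2475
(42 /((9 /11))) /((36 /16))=616 /27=22.81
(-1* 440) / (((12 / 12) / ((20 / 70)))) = -880 / 7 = -125.71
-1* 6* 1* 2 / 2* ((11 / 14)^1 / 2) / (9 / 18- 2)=11 / 7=1.57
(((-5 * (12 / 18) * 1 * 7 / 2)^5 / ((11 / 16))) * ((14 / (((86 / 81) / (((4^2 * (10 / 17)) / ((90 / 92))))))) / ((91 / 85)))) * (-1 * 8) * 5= 247399040000000 / 166023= 1490149196.20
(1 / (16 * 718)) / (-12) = -0.00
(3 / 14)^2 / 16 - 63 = -197559 / 3136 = -63.00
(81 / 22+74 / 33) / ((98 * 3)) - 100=-1940009 / 19404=-99.98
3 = 3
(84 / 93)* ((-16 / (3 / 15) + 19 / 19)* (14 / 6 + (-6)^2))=-254380 / 93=-2735.27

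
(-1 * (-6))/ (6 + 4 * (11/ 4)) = 6/ 17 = 0.35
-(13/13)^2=-1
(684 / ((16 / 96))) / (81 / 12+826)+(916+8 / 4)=922.93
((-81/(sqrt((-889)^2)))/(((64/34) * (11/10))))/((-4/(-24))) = -20655/78232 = -0.26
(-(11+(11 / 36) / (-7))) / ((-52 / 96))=5522 / 273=20.23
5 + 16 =21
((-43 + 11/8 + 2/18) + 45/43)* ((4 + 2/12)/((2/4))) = -3132175/9288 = -337.23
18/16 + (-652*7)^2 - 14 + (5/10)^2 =166640667/8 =20830083.38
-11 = -11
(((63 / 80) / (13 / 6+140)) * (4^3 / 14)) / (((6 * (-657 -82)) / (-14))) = 252 / 3151835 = 0.00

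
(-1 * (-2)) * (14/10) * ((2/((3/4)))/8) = 14/15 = 0.93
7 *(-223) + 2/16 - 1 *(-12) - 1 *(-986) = -4503/8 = -562.88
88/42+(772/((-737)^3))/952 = 85553152387/40832186406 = 2.10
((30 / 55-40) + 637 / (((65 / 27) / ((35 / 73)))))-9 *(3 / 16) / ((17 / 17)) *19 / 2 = 1834109 / 25696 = 71.38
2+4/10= 12/5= 2.40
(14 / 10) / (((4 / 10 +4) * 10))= 7 / 220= 0.03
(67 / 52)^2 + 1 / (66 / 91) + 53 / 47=17474239 / 4193904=4.17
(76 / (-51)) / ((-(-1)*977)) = -76 / 49827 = -0.00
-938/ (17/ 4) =-3752/ 17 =-220.71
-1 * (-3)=3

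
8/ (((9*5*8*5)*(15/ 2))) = 2/ 3375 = 0.00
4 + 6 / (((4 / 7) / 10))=109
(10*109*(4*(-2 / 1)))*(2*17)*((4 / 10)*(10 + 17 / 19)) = -24548544 / 19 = -1292028.63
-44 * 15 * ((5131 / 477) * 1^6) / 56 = -40315 / 318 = -126.78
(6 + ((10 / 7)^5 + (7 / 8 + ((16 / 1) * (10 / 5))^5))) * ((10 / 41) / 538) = 22557982166885 / 1482915224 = 15211.92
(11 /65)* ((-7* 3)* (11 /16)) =-2541 /1040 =-2.44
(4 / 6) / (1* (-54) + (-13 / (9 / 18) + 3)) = -2 / 231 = -0.01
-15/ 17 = -0.88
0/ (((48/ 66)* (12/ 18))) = 0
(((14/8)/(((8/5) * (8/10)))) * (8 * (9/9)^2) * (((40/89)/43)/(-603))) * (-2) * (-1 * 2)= -1750/2307681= -0.00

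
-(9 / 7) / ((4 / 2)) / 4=-9 / 56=-0.16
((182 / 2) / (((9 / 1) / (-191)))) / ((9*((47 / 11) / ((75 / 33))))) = -434525 / 3807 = -114.14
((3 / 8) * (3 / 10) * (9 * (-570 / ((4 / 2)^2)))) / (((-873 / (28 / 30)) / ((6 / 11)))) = 3591 / 42680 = 0.08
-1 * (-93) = 93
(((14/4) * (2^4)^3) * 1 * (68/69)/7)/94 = 21.47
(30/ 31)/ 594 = 5/ 3069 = 0.00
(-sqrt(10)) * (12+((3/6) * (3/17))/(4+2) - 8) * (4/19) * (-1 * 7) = 18.71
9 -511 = -502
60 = 60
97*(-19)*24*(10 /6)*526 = -38776720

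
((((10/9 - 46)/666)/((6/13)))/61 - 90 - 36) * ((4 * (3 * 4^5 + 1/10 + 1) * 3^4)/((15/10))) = -8494803030436/101565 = -83639078.72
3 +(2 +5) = 10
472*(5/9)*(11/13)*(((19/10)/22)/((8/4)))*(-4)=-4484/117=-38.32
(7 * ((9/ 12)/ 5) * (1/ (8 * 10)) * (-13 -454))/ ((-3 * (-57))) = -3269/ 91200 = -0.04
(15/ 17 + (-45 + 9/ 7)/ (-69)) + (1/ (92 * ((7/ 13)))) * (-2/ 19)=157441/ 104006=1.51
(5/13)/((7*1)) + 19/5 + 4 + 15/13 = 4099/455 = 9.01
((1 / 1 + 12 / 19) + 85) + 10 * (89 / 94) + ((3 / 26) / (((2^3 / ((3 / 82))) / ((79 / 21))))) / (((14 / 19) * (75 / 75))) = 96.10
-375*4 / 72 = -125 / 6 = -20.83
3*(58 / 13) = 174 / 13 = 13.38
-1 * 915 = -915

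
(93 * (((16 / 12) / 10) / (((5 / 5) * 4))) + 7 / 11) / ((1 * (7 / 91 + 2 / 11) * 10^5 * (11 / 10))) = 5343 / 40700000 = 0.00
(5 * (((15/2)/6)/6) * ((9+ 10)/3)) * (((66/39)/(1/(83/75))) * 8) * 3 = 296.53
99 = 99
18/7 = 2.57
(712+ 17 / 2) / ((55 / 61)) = 7991 / 10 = 799.10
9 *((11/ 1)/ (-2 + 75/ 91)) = -9009/ 107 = -84.20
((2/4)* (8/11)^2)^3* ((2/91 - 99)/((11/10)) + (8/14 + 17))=-2375057408/1773332561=-1.34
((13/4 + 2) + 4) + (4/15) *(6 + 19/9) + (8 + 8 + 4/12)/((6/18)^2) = 85543/540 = 158.41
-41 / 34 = -1.21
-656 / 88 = -82 / 11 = -7.45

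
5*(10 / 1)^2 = 500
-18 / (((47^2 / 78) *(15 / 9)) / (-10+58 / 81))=832 / 235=3.54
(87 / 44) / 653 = 87 / 28732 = 0.00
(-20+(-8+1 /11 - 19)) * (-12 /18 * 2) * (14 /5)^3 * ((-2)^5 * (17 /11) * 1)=-1027002368 /15125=-67900.98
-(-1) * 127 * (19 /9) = 2413 /9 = 268.11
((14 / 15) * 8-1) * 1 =97 / 15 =6.47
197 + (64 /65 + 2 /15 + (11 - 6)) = 39608 /195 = 203.12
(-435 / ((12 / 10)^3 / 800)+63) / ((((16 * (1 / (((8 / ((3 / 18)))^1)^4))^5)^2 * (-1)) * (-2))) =-6986813637986028619675671772148368520661493741082189881438576287154176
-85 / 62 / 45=-17 / 558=-0.03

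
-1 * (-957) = 957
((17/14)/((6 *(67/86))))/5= 731/14070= 0.05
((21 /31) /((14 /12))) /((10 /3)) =27 /155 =0.17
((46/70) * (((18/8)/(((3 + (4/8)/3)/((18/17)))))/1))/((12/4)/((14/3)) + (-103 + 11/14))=-621/127585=-0.00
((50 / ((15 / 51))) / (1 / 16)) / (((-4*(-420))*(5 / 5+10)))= 34 / 231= 0.15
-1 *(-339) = 339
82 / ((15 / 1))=82 / 15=5.47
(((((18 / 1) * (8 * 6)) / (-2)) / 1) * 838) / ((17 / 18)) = -6516288 / 17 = -383311.06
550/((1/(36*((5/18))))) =5500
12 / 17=0.71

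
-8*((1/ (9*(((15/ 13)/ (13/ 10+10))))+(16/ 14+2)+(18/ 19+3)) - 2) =-4437308/ 89775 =-49.43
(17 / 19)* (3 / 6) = 17 / 38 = 0.45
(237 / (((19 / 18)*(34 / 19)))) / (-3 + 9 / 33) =-7821 / 170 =-46.01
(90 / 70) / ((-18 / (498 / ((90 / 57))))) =-1577 / 70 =-22.53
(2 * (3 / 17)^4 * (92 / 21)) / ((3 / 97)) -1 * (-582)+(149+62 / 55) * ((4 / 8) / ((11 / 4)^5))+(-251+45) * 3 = -35.25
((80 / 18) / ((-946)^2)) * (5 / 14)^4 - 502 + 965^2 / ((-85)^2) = -4170446127374227 / 11177502629832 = -373.11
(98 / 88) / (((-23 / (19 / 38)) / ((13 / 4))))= -637 / 8096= -0.08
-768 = -768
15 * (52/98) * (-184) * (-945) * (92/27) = 33009600/7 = 4715657.14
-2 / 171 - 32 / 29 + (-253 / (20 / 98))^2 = 762126382031 / 495900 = 1536854.97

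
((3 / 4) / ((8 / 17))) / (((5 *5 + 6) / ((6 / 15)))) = 0.02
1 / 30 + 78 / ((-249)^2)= 2383 / 68890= 0.03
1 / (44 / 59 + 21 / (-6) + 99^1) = 118 / 11357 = 0.01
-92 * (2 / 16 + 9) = -839.50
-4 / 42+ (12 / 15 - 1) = -31 / 105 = -0.30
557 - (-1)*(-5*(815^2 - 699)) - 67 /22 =-72975673 /22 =-3317076.05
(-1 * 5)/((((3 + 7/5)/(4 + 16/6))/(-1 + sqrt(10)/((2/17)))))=250/33- 2125 * sqrt(10)/33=-196.06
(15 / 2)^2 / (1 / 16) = 900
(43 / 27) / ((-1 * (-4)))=43 / 108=0.40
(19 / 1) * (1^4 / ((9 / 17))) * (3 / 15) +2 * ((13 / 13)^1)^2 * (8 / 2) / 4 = 413 / 45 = 9.18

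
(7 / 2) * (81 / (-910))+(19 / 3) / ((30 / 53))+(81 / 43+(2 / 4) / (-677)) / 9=755214313 / 68119740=11.09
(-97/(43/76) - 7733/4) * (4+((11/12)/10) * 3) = -61903197/6880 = -8997.56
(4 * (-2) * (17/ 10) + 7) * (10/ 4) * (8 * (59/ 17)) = -7788/ 17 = -458.12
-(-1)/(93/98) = 98/93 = 1.05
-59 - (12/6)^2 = -63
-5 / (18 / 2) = -5 / 9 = -0.56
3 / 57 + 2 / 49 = 87 / 931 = 0.09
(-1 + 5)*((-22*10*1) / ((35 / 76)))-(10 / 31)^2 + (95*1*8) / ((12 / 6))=-10298776 / 6727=-1530.96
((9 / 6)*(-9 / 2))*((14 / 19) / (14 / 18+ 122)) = -1701 / 41990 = -0.04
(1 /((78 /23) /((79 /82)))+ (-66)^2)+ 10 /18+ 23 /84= 292615025 /67158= 4357.11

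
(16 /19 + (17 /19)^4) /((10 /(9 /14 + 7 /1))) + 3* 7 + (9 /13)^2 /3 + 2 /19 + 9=19362767611 /616678972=31.40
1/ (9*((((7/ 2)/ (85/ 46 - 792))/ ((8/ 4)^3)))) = -290776/ 1449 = -200.67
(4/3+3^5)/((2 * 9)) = 733/54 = 13.57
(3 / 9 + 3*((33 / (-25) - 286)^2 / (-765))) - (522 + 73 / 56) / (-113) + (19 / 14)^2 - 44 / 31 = -23223593995813 / 72949975000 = -318.35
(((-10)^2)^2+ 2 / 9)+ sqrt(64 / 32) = sqrt(2)+ 90002 / 9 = 10001.64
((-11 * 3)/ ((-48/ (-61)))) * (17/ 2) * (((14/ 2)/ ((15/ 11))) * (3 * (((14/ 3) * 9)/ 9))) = -6148373/ 240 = -25618.22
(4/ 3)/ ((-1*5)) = -4/ 15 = -0.27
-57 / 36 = -19 / 12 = -1.58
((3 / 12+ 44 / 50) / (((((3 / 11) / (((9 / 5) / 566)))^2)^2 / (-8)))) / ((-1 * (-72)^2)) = 1654433 / 51313983368000000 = 0.00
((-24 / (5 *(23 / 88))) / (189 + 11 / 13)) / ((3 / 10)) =-4576 / 14191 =-0.32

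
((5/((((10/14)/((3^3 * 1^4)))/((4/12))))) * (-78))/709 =-4914/709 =-6.93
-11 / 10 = -1.10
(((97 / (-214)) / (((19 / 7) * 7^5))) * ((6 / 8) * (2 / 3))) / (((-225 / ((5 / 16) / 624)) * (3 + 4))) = 97 / 61405130142720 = 0.00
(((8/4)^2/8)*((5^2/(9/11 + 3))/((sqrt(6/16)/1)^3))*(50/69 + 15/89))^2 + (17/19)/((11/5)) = 15254673106700695/93848391717003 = 162.55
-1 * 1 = -1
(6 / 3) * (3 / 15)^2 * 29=58 / 25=2.32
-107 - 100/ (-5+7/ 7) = -82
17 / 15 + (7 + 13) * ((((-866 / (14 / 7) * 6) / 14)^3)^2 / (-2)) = -720686132637799330117 / 1764735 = -408382070190594.81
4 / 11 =0.36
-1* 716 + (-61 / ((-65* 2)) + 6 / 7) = -650353 / 910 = -714.67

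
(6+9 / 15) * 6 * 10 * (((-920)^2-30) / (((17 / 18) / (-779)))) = -4699648855440 / 17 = -276449932672.94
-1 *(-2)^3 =8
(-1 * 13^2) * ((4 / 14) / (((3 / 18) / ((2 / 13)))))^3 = -13824 / 4459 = -3.10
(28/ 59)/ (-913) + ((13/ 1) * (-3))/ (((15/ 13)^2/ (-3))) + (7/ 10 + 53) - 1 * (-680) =2212801093/ 2693350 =821.58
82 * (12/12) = 82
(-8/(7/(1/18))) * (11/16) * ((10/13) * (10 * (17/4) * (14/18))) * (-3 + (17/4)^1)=-23375/16848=-1.39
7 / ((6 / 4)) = 14 / 3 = 4.67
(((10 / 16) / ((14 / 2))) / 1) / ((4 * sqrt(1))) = 5 / 224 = 0.02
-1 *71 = -71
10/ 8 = 5/ 4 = 1.25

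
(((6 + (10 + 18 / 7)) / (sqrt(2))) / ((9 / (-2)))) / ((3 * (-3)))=130 * sqrt(2) / 567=0.32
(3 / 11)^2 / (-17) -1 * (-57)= 117240 / 2057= 57.00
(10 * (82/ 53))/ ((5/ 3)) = 492/ 53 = 9.28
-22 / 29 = -0.76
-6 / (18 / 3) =-1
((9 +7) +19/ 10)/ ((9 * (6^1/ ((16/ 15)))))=716/ 2025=0.35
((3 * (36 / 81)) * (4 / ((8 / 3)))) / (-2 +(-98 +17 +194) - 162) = -0.04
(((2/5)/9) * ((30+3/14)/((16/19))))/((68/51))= 2679/2240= 1.20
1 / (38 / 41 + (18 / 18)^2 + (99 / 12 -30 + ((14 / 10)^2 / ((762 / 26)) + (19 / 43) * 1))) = -67170300 / 1297356301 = -0.05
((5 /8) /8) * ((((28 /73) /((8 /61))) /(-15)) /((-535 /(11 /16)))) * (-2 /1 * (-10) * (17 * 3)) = 79849 /3999232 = 0.02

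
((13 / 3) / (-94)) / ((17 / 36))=-78 / 799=-0.10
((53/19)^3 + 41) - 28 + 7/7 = 244903/6859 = 35.71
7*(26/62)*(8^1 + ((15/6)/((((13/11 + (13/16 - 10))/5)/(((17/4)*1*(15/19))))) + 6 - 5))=11.04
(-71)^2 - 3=5038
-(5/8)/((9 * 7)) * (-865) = 4325/504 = 8.58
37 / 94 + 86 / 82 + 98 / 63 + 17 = 693649 / 34686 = 20.00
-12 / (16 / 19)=-57 / 4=-14.25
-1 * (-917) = 917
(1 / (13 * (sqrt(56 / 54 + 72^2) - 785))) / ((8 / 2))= -21195 / 857900108 - 3 * sqrt(104997) / 428950054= -0.00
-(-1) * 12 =12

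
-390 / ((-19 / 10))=3900 / 19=205.26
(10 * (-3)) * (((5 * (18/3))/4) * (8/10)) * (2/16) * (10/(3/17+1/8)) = -30600/41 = -746.34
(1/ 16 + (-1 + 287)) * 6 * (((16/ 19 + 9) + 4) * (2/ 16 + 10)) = 292511493/ 1216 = 240552.21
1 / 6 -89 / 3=-59 / 2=-29.50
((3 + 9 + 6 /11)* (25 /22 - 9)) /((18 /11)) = -3979 /66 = -60.29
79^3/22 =493039/22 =22410.86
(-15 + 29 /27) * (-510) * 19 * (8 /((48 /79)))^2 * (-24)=-561449605.93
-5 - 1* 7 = -12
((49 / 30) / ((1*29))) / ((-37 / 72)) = -588 / 5365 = -0.11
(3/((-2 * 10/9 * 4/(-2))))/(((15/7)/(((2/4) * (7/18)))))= 49/800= 0.06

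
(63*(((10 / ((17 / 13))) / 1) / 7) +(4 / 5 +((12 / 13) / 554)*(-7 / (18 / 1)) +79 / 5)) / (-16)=-19609997 / 3673020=-5.34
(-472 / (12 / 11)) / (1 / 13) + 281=-16031 / 3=-5343.67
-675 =-675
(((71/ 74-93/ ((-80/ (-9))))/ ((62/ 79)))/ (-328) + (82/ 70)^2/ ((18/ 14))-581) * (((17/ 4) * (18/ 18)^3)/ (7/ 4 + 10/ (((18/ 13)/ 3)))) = -186924689951771/ 1776040492800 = -105.25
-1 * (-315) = 315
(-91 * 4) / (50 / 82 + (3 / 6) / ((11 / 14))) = -82082 / 281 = -292.11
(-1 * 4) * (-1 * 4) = 16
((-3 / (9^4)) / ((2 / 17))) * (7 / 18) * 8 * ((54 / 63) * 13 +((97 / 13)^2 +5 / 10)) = -100283 / 123201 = -0.81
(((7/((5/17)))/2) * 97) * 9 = 103887/10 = 10388.70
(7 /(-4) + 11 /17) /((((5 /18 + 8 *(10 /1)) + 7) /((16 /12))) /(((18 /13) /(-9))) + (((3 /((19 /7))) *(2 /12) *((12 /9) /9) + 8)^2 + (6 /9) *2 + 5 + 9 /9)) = 78950700 /25319146333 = 0.00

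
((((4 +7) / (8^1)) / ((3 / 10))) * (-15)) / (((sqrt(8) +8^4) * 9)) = -35200 / 18874359 +275 * sqrt(2) / 301989744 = -0.00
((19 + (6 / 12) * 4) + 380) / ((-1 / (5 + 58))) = -25263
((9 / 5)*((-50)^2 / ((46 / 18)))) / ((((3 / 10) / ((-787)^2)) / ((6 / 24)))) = 20903703750 / 23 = 908856684.78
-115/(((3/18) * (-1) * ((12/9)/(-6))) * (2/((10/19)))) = -15525/19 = -817.11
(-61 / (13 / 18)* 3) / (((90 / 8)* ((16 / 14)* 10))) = -1281 / 650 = -1.97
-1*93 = -93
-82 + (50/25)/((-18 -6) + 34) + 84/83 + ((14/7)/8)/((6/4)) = -200747/2490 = -80.62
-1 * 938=-938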